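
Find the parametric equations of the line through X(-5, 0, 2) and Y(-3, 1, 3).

Direction vector d = Y - X = (-3 + 5, 1 + 0, 3 - 2) = (2, 1, 1)
Parametric form r = X + t·d:
x = -5 + 2t, y = 0 + t, z = 2 + t

x = -5 + 2t, y = 0 + t, z = 2 + t


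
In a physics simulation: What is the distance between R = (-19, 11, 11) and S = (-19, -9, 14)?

d = √[(x₂-x₁)² + (y₂-y₁)² + (z₂-z₁)²]
  = √[0² + (-20)² + 3²]
  = √[0 + 400 + 9]
  = √409
  ≈ 20.22

20.22


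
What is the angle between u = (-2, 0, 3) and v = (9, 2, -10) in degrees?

u·v = (-2)·9 + 0·2 + 3·(-10) = -18 + 0 - 30 = -48
|u| = √((-2)² + 0² + 3²) = √13 ≈ 3.606
|v| = √(9² + 2² + (-10)²) = √185 ≈ 13.6
cos θ = (u·v)/(|u||v|) = -48/(3.606·13.6) ≈ -0.9788
θ = arccos(-0.9788) ≈ 168.2°

168.2°


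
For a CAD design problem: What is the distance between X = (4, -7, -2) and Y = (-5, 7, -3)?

d = √[(x₂-x₁)² + (y₂-y₁)² + (z₂-z₁)²]
  = √[(-9)² + 14² + (-1)²]
  = √[81 + 196 + 1]
  = √278
  ≈ 16.67

16.67


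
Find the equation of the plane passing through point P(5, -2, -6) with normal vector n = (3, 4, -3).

The plane through P with normal n = (a, b, c) satisfies n·(r - P) = 0,
i.e. ax + by + cz = a·x₀ + b·y₀ + c·z₀.
d = 3·5 + 4·(-2) + (-3)·(-6)
  = 15 - 8 + 18
  = 25
Equation: 3x + 4y - 3z = 25

3x + 4y - 3z = 25


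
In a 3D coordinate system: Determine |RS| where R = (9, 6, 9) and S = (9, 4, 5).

d = √[(x₂-x₁)² + (y₂-y₁)² + (z₂-z₁)²]
  = √[0² + (-2)² + (-4)²]
  = √[0 + 4 + 16]
  = √20
  ≈ 4.472

4.472


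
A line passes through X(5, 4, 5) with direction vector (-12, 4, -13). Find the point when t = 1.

P(t) = X + t·d
  = (5 + (-12)·1, 4 + 4·1, 5 + (-13)·1)
  = (5 - 12, 4 + 4, 5 - 13)
  = (-7, 8, -8)

(-7, 8, -8)


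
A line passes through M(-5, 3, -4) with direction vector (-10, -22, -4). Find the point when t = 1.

P(t) = M + t·d
  = (-5 + (-10)·1, 3 + (-22)·1, -4 + (-4)·1)
  = (-5 - 10, 3 - 22, -4 - 4)
  = (-15, -19, -8)

(-15, -19, -8)


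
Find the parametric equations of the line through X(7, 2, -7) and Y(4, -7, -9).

Direction vector d = Y - X = (4 - 7, -7 - 2, -9 + 7) = (-3, -9, -2)
Parametric form r = X + t·d:
x = 7 - 3t, y = 2 - 9t, z = -7 - 2t

x = 7 - 3t, y = 2 - 9t, z = -7 - 2t


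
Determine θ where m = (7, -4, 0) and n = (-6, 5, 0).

m·n = 7·(-6) + (-4)·5 + 0·0 = -42 - 20 + 0 = -62
|m| = √(7² + (-4)² + 0²) = √65 ≈ 8.062
|n| = √((-6)² + 5² + 0²) = √61 ≈ 7.81
cos θ = (m·n)/(|m||n|) = -62/(8.062·7.81) ≈ -0.9846
θ = arccos(-0.9846) ≈ 169.9°

169.9°


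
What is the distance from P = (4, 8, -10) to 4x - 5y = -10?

distance = |a·x₀ + b·y₀ + c·z₀ - d| / √(a² + b² + c²)
  = |4·4 + (-5)·8 + 0·(-10) - (-10)| / √(4² + (-5)² + 0²)
  = |16 - 40 + 0 + 10| / √(16 + 25 + 0)
  = |-14| / √41
  = 14 / 6.403
  ≈ 2.186

2.186


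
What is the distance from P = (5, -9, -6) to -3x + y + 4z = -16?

distance = |a·x₀ + b·y₀ + c·z₀ - d| / √(a² + b² + c²)
  = |(-3)·5 + 1·(-9) + 4·(-6) - (-16)| / √((-3)² + 1² + 4²)
  = |-15 - 9 - 24 + 16| / √(9 + 1 + 16)
  = |-32| / √26
  = 32 / 5.099
  ≈ 6.276

6.276


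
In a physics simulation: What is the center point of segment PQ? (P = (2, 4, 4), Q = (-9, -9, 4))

M = ((x₁+x₂)/2, (y₁+y₂)/2, (z₁+z₂)/2)
  = ((2 - 9)/2, (4 - 9)/2, (4 + 4)/2)
  = (-7/2, -5/2, 8/2)
  = (-3.5, -2.5, 4)

(-3.5, -2.5, 4)


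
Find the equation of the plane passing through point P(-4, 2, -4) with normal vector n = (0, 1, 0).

The plane through P with normal n = (a, b, c) satisfies n·(r - P) = 0,
i.e. ax + by + cz = a·x₀ + b·y₀ + c·z₀.
d = 0·(-4) + 1·2 + 0·(-4)
  = 0 + 2 + 0
  = 2
Equation: y = 2

y = 2


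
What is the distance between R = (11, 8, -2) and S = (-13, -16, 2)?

d = √[(x₂-x₁)² + (y₂-y₁)² + (z₂-z₁)²]
  = √[(-24)² + (-24)² + 4²]
  = √[576 + 576 + 16]
  = √1168
  ≈ 34.18

34.18


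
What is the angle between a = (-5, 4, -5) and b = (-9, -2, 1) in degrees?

a·b = (-5)·(-9) + 4·(-2) + (-5)·1 = 45 - 8 - 5 = 32
|a| = √((-5)² + 4² + (-5)²) = √66 ≈ 8.124
|b| = √((-9)² + (-2)² + 1²) = √86 ≈ 9.274
cos θ = (a·b)/(|a||b|) = 32/(8.124·9.274) ≈ 0.4247
θ = arccos(0.4247) ≈ 64.87°

64.87°


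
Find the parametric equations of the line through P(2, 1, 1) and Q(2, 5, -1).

Direction vector d = Q - P = (2 - 2, 5 - 1, -1 - 1) = (0, 4, -2)
Parametric form r = P + t·d:
x = 2, y = 1 + 4t, z = 1 - 2t

x = 2, y = 1 + 4t, z = 1 - 2t


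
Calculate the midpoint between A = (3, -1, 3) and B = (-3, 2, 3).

M = ((x₁+x₂)/2, (y₁+y₂)/2, (z₁+z₂)/2)
  = ((3 - 3)/2, (-1 + 2)/2, (3 + 3)/2)
  = (0/2, 1/2, 6/2)
  = (0, 0.5, 3)

(0, 0.5, 3)


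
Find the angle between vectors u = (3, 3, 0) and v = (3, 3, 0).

u·v = 3·3 + 3·3 + 0·0 = 9 + 9 + 0 = 18
|u| = √(3² + 3² + 0²) = √18 ≈ 4.243
|v| = √(3² + 3² + 0²) = √18 ≈ 4.243
cos θ = (u·v)/(|u||v|) = 18/(4.243·4.243) ≈ 1
θ = arccos(1) ≈ 0°

0°


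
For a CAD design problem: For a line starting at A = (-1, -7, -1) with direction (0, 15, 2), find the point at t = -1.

P(t) = A + t·d
  = (-1 + 0·(-1), -7 + 15·(-1), -1 + 2·(-1))
  = (-1 + 0, -7 - 15, -1 - 2)
  = (-1, -22, -3)

(-1, -22, -3)


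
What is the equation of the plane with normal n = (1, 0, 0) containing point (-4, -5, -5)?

The plane through P with normal n = (a, b, c) satisfies n·(r - P) = 0,
i.e. ax + by + cz = a·x₀ + b·y₀ + c·z₀.
d = 1·(-4) + 0·(-5) + 0·(-5)
  = -4 + 0 + 0
  = -4
Equation: x = -4

x = -4


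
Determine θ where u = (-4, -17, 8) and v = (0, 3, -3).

u·v = (-4)·0 + (-17)·3 + 8·(-3) = 0 - 51 - 24 = -75
|u| = √((-4)² + (-17)² + 8²) = √369 ≈ 19.21
|v| = √(0² + 3² + (-3)²) = √18 ≈ 4.243
cos θ = (u·v)/(|u||v|) = -75/(19.21·4.243) ≈ -0.9203
θ = arccos(-0.9203) ≈ 157°

157°


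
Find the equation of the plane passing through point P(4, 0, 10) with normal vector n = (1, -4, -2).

The plane through P with normal n = (a, b, c) satisfies n·(r - P) = 0,
i.e. ax + by + cz = a·x₀ + b·y₀ + c·z₀.
d = 1·4 + (-4)·0 + (-2)·10
  = 4 + 0 - 20
  = -16
Equation: x - 4y - 2z = -16

x - 4y - 2z = -16


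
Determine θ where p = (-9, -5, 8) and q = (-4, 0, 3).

p·q = (-9)·(-4) + (-5)·0 + 8·3 = 36 + 0 + 24 = 60
|p| = √((-9)² + (-5)² + 8²) = √170 ≈ 13.04
|q| = √((-4)² + 0² + 3²) = √25 ≈ 5
cos θ = (p·q)/(|p||q|) = 60/(13.04·5) ≈ 0.9204
θ = arccos(0.9204) ≈ 23.02°

23.02°


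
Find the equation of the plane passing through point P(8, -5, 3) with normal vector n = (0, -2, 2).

The plane through P with normal n = (a, b, c) satisfies n·(r - P) = 0,
i.e. ax + by + cz = a·x₀ + b·y₀ + c·z₀.
d = 0·8 + (-2)·(-5) + 2·3
  = 0 + 10 + 6
  = 16
Equation: -2y + 2z = 16

-2y + 2z = 16


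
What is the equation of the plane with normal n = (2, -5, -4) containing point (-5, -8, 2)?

The plane through P with normal n = (a, b, c) satisfies n·(r - P) = 0,
i.e. ax + by + cz = a·x₀ + b·y₀ + c·z₀.
d = 2·(-5) + (-5)·(-8) + (-4)·2
  = -10 + 40 - 8
  = 22
Equation: 2x - 5y - 4z = 22

2x - 5y - 4z = 22


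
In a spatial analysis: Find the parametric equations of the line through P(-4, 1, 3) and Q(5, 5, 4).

Direction vector d = Q - P = (5 + 4, 5 - 1, 4 - 3) = (9, 4, 1)
Parametric form r = P + t·d:
x = -4 + 9t, y = 1 + 4t, z = 3 + t

x = -4 + 9t, y = 1 + 4t, z = 3 + t


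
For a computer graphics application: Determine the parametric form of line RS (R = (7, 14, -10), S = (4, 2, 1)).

Direction vector d = S - R = (4 - 7, 2 - 14, 1 + 10) = (-3, -12, 11)
Parametric form r = R + t·d:
x = 7 - 3t, y = 14 - 12t, z = -10 + 11t

x = 7 - 3t, y = 14 - 12t, z = -10 + 11t


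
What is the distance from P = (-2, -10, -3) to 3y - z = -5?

distance = |a·x₀ + b·y₀ + c·z₀ - d| / √(a² + b² + c²)
  = |0·(-2) + 3·(-10) + (-1)·(-3) - (-5)| / √(0² + 3² + (-1)²)
  = |0 - 30 + 3 + 5| / √(0 + 9 + 1)
  = |-22| / √10
  = 22 / 3.162
  ≈ 6.957

6.957


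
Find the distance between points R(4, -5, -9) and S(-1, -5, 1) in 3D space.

d = √[(x₂-x₁)² + (y₂-y₁)² + (z₂-z₁)²]
  = √[(-5)² + 0² + 10²]
  = √[25 + 0 + 100]
  = √125
  ≈ 11.18

11.18


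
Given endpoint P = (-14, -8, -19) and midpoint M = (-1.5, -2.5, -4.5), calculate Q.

Q = 2M - P
  = (2·(-1.5) - (-14), 2·(-2.5) - (-8), 2·(-4.5) - (-19))
  = (-3 + 14, -5 + 8, -9 + 19)
  = (11, 3, 10)

(11, 3, 10)


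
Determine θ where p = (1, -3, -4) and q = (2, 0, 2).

p·q = 1·2 + (-3)·0 + (-4)·2 = 2 + 0 - 8 = -6
|p| = √(1² + (-3)² + (-4)²) = √26 ≈ 5.099
|q| = √(2² + 0² + 2²) = √8 ≈ 2.828
cos θ = (p·q)/(|p||q|) = -6/(5.099·2.828) ≈ -0.416
θ = arccos(-0.416) ≈ 114.6°

114.6°


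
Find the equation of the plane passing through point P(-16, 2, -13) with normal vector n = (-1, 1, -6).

The plane through P with normal n = (a, b, c) satisfies n·(r - P) = 0,
i.e. ax + by + cz = a·x₀ + b·y₀ + c·z₀.
d = (-1)·(-16) + 1·2 + (-6)·(-13)
  = 16 + 2 + 78
  = 96
Equation: -x + y - 6z = 96

-x + y - 6z = 96


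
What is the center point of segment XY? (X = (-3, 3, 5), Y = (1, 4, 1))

M = ((x₁+x₂)/2, (y₁+y₂)/2, (z₁+z₂)/2)
  = ((-3 + 1)/2, (3 + 4)/2, (5 + 1)/2)
  = (-2/2, 7/2, 6/2)
  = (-1, 3.5, 3)

(-1, 3.5, 3)


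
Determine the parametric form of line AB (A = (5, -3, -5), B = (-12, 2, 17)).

Direction vector d = B - A = (-12 - 5, 2 + 3, 17 + 5) = (-17, 5, 22)
Parametric form r = A + t·d:
x = 5 - 17t, y = -3 + 5t, z = -5 + 22t

x = 5 - 17t, y = -3 + 5t, z = -5 + 22t


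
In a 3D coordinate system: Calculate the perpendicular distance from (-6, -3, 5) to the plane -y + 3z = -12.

distance = |a·x₀ + b·y₀ + c·z₀ - d| / √(a² + b² + c²)
  = |0·(-6) + (-1)·(-3) + 3·5 - (-12)| / √(0² + (-1)² + 3²)
  = |0 + 3 + 15 + 12| / √(0 + 1 + 9)
  = |30| / √10
  = 30 / 3.162
  ≈ 9.487

9.487


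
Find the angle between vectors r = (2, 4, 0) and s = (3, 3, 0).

r·s = 2·3 + 4·3 + 0·0 = 6 + 12 + 0 = 18
|r| = √(2² + 4² + 0²) = √20 ≈ 4.472
|s| = √(3² + 3² + 0²) = √18 ≈ 4.243
cos θ = (r·s)/(|r||s|) = 18/(4.472·4.243) ≈ 0.9487
θ = arccos(0.9487) ≈ 18.43°

18.43°


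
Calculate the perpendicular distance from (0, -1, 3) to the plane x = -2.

distance = |a·x₀ + b·y₀ + c·z₀ - d| / √(a² + b² + c²)
  = |1·0 + 0·(-1) + 0·3 - (-2)| / √(1² + 0² + 0²)
  = |0 + 0 + 0 + 2| / √(1 + 0 + 0)
  = |2| / √1
  = 2 / 1
  ≈ 2

2


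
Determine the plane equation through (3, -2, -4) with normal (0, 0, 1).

The plane through P with normal n = (a, b, c) satisfies n·(r - P) = 0,
i.e. ax + by + cz = a·x₀ + b·y₀ + c·z₀.
d = 0·3 + 0·(-2) + 1·(-4)
  = 0 + 0 - 4
  = -4
Equation: z = -4

z = -4


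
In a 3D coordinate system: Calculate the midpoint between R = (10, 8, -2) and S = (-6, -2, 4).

M = ((x₁+x₂)/2, (y₁+y₂)/2, (z₁+z₂)/2)
  = ((10 - 6)/2, (8 - 2)/2, (-2 + 4)/2)
  = (4/2, 6/2, 2/2)
  = (2, 3, 1)

(2, 3, 1)


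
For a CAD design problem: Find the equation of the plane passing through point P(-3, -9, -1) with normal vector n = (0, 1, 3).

The plane through P with normal n = (a, b, c) satisfies n·(r - P) = 0,
i.e. ax + by + cz = a·x₀ + b·y₀ + c·z₀.
d = 0·(-3) + 1·(-9) + 3·(-1)
  = 0 - 9 - 3
  = -12
Equation: y + 3z = -12

y + 3z = -12


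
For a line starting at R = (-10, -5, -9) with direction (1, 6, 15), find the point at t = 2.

P(t) = R + t·d
  = (-10 + 1·2, -5 + 6·2, -9 + 15·2)
  = (-10 + 2, -5 + 12, -9 + 30)
  = (-8, 7, 21)

(-8, 7, 21)


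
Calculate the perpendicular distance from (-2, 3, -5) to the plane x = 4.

distance = |a·x₀ + b·y₀ + c·z₀ - d| / √(a² + b² + c²)
  = |1·(-2) + 0·3 + 0·(-5) - 4| / √(1² + 0² + 0²)
  = |-2 + 0 + 0 - 4| / √(1 + 0 + 0)
  = |-6| / √1
  = 6 / 1
  ≈ 6

6


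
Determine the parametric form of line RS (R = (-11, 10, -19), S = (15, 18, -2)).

Direction vector d = S - R = (15 + 11, 18 - 10, -2 + 19) = (26, 8, 17)
Parametric form r = R + t·d:
x = -11 + 26t, y = 10 + 8t, z = -19 + 17t

x = -11 + 26t, y = 10 + 8t, z = -19 + 17t


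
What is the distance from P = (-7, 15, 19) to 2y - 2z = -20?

distance = |a·x₀ + b·y₀ + c·z₀ - d| / √(a² + b² + c²)
  = |0·(-7) + 2·15 + (-2)·19 - (-20)| / √(0² + 2² + (-2)²)
  = |0 + 30 - 38 + 20| / √(0 + 4 + 4)
  = |12| / √8
  = 12 / 2.828
  ≈ 4.243

4.243


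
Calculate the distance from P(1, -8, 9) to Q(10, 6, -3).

d = √[(x₂-x₁)² + (y₂-y₁)² + (z₂-z₁)²]
  = √[9² + 14² + (-12)²]
  = √[81 + 196 + 144]
  = √421
  ≈ 20.52

20.52


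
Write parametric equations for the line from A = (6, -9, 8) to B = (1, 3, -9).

Direction vector d = B - A = (1 - 6, 3 + 9, -9 - 8) = (-5, 12, -17)
Parametric form r = A + t·d:
x = 6 - 5t, y = -9 + 12t, z = 8 - 17t

x = 6 - 5t, y = -9 + 12t, z = 8 - 17t


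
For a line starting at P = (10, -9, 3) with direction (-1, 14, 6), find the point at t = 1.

P(t) = P + t·d
  = (10 + (-1)·1, -9 + 14·1, 3 + 6·1)
  = (10 - 1, -9 + 14, 3 + 6)
  = (9, 5, 9)

(9, 5, 9)


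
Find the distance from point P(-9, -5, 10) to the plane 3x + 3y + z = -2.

distance = |a·x₀ + b·y₀ + c·z₀ - d| / √(a² + b² + c²)
  = |3·(-9) + 3·(-5) + 1·10 - (-2)| / √(3² + 3² + 1²)
  = |-27 - 15 + 10 + 2| / √(9 + 9 + 1)
  = |-30| / √19
  = 30 / 4.359
  ≈ 6.882

6.882


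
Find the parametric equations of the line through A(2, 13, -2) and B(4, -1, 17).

Direction vector d = B - A = (4 - 2, -1 - 13, 17 + 2) = (2, -14, 19)
Parametric form r = A + t·d:
x = 2 + 2t, y = 13 - 14t, z = -2 + 19t

x = 2 + 2t, y = 13 - 14t, z = -2 + 19t


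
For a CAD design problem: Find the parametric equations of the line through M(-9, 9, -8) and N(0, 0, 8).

Direction vector d = N - M = (0 + 9, 0 - 9, 8 + 8) = (9, -9, 16)
Parametric form r = M + t·d:
x = -9 + 9t, y = 9 - 9t, z = -8 + 16t

x = -9 + 9t, y = 9 - 9t, z = -8 + 16t


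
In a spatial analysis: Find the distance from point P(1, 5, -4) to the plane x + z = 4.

distance = |a·x₀ + b·y₀ + c·z₀ - d| / √(a² + b² + c²)
  = |1·1 + 0·5 + 1·(-4) - 4| / √(1² + 0² + 1²)
  = |1 + 0 - 4 - 4| / √(1 + 0 + 1)
  = |-7| / √2
  = 7 / 1.414
  ≈ 4.95

4.95


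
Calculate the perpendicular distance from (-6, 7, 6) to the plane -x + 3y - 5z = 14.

distance = |a·x₀ + b·y₀ + c·z₀ - d| / √(a² + b² + c²)
  = |(-1)·(-6) + 3·7 + (-5)·6 - 14| / √((-1)² + 3² + (-5)²)
  = |6 + 21 - 30 - 14| / √(1 + 9 + 25)
  = |-17| / √35
  = 17 / 5.916
  ≈ 2.874

2.874


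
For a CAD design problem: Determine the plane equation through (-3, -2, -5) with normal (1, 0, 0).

The plane through P with normal n = (a, b, c) satisfies n·(r - P) = 0,
i.e. ax + by + cz = a·x₀ + b·y₀ + c·z₀.
d = 1·(-3) + 0·(-2) + 0·(-5)
  = -3 + 0 + 0
  = -3
Equation: x = -3

x = -3


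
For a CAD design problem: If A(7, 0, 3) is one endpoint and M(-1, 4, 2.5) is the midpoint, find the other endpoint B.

B = 2M - A
  = (2·(-1) - 7, 2·4 - 0, 2·2.5 - 3)
  = (-2 - 7, 8 + 0, 5 - 3)
  = (-9, 8, 2)

(-9, 8, 2)


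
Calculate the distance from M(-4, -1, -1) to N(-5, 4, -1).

d = √[(x₂-x₁)² + (y₂-y₁)² + (z₂-z₁)²]
  = √[(-1)² + 5² + 0²]
  = √[1 + 25 + 0]
  = √26
  ≈ 5.099

5.099


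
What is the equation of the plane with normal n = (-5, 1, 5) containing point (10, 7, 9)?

The plane through P with normal n = (a, b, c) satisfies n·(r - P) = 0,
i.e. ax + by + cz = a·x₀ + b·y₀ + c·z₀.
d = (-5)·10 + 1·7 + 5·9
  = -50 + 7 + 45
  = 2
Equation: -5x + y + 5z = 2

-5x + y + 5z = 2


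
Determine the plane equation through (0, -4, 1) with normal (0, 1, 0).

The plane through P with normal n = (a, b, c) satisfies n·(r - P) = 0,
i.e. ax + by + cz = a·x₀ + b·y₀ + c·z₀.
d = 0·0 + 1·(-4) + 0·1
  = 0 - 4 + 0
  = -4
Equation: y = -4

y = -4


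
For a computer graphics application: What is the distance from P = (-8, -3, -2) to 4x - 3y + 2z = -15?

distance = |a·x₀ + b·y₀ + c·z₀ - d| / √(a² + b² + c²)
  = |4·(-8) + (-3)·(-3) + 2·(-2) - (-15)| / √(4² + (-3)² + 2²)
  = |-32 + 9 - 4 + 15| / √(16 + 9 + 4)
  = |-12| / √29
  = 12 / 5.385
  ≈ 2.228

2.228


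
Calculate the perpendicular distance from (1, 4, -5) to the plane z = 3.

distance = |a·x₀ + b·y₀ + c·z₀ - d| / √(a² + b² + c²)
  = |0·1 + 0·4 + 1·(-5) - 3| / √(0² + 0² + 1²)
  = |0 + 0 - 5 - 3| / √(0 + 0 + 1)
  = |-8| / √1
  = 8 / 1
  ≈ 8

8


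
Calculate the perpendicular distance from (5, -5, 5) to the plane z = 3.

distance = |a·x₀ + b·y₀ + c·z₀ - d| / √(a² + b² + c²)
  = |0·5 + 0·(-5) + 1·5 - 3| / √(0² + 0² + 1²)
  = |0 + 0 + 5 - 3| / √(0 + 0 + 1)
  = |2| / √1
  = 2 / 1
  ≈ 2

2


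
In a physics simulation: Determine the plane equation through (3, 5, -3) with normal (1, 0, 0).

The plane through P with normal n = (a, b, c) satisfies n·(r - P) = 0,
i.e. ax + by + cz = a·x₀ + b·y₀ + c·z₀.
d = 1·3 + 0·5 + 0·(-3)
  = 3 + 0 + 0
  = 3
Equation: x = 3

x = 3


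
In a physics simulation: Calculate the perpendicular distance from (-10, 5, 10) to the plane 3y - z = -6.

distance = |a·x₀ + b·y₀ + c·z₀ - d| / √(a² + b² + c²)
  = |0·(-10) + 3·5 + (-1)·10 - (-6)| / √(0² + 3² + (-1)²)
  = |0 + 15 - 10 + 6| / √(0 + 9 + 1)
  = |11| / √10
  = 11 / 3.162
  ≈ 3.479

3.479


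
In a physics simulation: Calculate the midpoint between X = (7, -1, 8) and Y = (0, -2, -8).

M = ((x₁+x₂)/2, (y₁+y₂)/2, (z₁+z₂)/2)
  = ((7 + 0)/2, (-1 - 2)/2, (8 - 8)/2)
  = (7/2, -3/2, 0/2)
  = (3.5, -1.5, 0)

(3.5, -1.5, 0)


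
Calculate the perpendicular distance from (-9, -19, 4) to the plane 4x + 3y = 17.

distance = |a·x₀ + b·y₀ + c·z₀ - d| / √(a² + b² + c²)
  = |4·(-9) + 3·(-19) + 0·4 - 17| / √(4² + 3² + 0²)
  = |-36 - 57 + 0 - 17| / √(16 + 9 + 0)
  = |-110| / √25
  = 110 / 5
  ≈ 22

22


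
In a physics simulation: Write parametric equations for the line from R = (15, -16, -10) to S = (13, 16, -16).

Direction vector d = S - R = (13 - 15, 16 + 16, -16 + 10) = (-2, 32, -6)
Parametric form r = R + t·d:
x = 15 - 2t, y = -16 + 32t, z = -10 - 6t

x = 15 - 2t, y = -16 + 32t, z = -10 - 6t


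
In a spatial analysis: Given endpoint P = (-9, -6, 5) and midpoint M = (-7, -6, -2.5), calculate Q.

Q = 2M - P
  = (2·(-7) - (-9), 2·(-6) - (-6), 2·(-2.5) - 5)
  = (-14 + 9, -12 + 6, -5 - 5)
  = (-5, -6, -10)

(-5, -6, -10)


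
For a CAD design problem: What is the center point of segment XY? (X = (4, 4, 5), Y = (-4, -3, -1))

M = ((x₁+x₂)/2, (y₁+y₂)/2, (z₁+z₂)/2)
  = ((4 - 4)/2, (4 - 3)/2, (5 - 1)/2)
  = (0/2, 1/2, 4/2)
  = (0, 0.5, 2)

(0, 0.5, 2)


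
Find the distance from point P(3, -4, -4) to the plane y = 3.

distance = |a·x₀ + b·y₀ + c·z₀ - d| / √(a² + b² + c²)
  = |0·3 + 1·(-4) + 0·(-4) - 3| / √(0² + 1² + 0²)
  = |0 - 4 + 0 - 3| / √(0 + 1 + 0)
  = |-7| / √1
  = 7 / 1
  ≈ 7

7


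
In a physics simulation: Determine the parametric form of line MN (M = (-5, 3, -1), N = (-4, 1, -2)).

Direction vector d = N - M = (-4 + 5, 1 - 3, -2 + 1) = (1, -2, -1)
Parametric form r = M + t·d:
x = -5 + t, y = 3 - 2t, z = -1 - t

x = -5 + t, y = 3 - 2t, z = -1 - t


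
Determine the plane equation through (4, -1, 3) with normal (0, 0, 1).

The plane through P with normal n = (a, b, c) satisfies n·(r - P) = 0,
i.e. ax + by + cz = a·x₀ + b·y₀ + c·z₀.
d = 0·4 + 0·(-1) + 1·3
  = 0 + 0 + 3
  = 3
Equation: z = 3

z = 3


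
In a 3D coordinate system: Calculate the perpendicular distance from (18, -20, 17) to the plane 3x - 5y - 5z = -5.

distance = |a·x₀ + b·y₀ + c·z₀ - d| / √(a² + b² + c²)
  = |3·18 + (-5)·(-20) + (-5)·17 - (-5)| / √(3² + (-5)² + (-5)²)
  = |54 + 100 - 85 + 5| / √(9 + 25 + 25)
  = |74| / √59
  = 74 / 7.681
  ≈ 9.634

9.634


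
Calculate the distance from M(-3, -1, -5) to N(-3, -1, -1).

d = √[(x₂-x₁)² + (y₂-y₁)² + (z₂-z₁)²]
  = √[0² + 0² + 4²]
  = √[0 + 0 + 16]
  = √16
  ≈ 4

4


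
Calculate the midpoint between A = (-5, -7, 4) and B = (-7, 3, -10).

M = ((x₁+x₂)/2, (y₁+y₂)/2, (z₁+z₂)/2)
  = ((-5 - 7)/2, (-7 + 3)/2, (4 - 10)/2)
  = (-12/2, -4/2, -6/2)
  = (-6, -2, -3)

(-6, -2, -3)


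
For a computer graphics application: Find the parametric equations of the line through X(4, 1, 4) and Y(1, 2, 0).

Direction vector d = Y - X = (1 - 4, 2 - 1, 0 - 4) = (-3, 1, -4)
Parametric form r = X + t·d:
x = 4 - 3t, y = 1 + t, z = 4 - 4t

x = 4 - 3t, y = 1 + t, z = 4 - 4t


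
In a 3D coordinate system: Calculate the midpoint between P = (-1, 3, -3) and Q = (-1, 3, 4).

M = ((x₁+x₂)/2, (y₁+y₂)/2, (z₁+z₂)/2)
  = ((-1 - 1)/2, (3 + 3)/2, (-3 + 4)/2)
  = (-2/2, 6/2, 1/2)
  = (-1, 3, 0.5)

(-1, 3, 0.5)


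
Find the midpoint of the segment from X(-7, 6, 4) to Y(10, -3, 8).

M = ((x₁+x₂)/2, (y₁+y₂)/2, (z₁+z₂)/2)
  = ((-7 + 10)/2, (6 - 3)/2, (4 + 8)/2)
  = (3/2, 3/2, 12/2)
  = (1.5, 1.5, 6)

(1.5, 1.5, 6)


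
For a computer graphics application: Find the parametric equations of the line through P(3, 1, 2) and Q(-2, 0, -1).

Direction vector d = Q - P = (-2 - 3, 0 - 1, -1 - 2) = (-5, -1, -3)
Parametric form r = P + t·d:
x = 3 - 5t, y = 1 - t, z = 2 - 3t

x = 3 - 5t, y = 1 - t, z = 2 - 3t


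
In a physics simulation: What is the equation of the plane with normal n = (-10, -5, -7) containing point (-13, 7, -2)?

The plane through P with normal n = (a, b, c) satisfies n·(r - P) = 0,
i.e. ax + by + cz = a·x₀ + b·y₀ + c·z₀.
d = (-10)·(-13) + (-5)·7 + (-7)·(-2)
  = 130 - 35 + 14
  = 109
Equation: -10x - 5y - 7z = 109

-10x - 5y - 7z = 109


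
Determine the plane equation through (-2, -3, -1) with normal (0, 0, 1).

The plane through P with normal n = (a, b, c) satisfies n·(r - P) = 0,
i.e. ax + by + cz = a·x₀ + b·y₀ + c·z₀.
d = 0·(-2) + 0·(-3) + 1·(-1)
  = 0 + 0 - 1
  = -1
Equation: z = -1

z = -1


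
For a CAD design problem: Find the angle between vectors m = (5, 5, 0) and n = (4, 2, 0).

m·n = 5·4 + 5·2 + 0·0 = 20 + 10 + 0 = 30
|m| = √(5² + 5² + 0²) = √50 ≈ 7.071
|n| = √(4² + 2² + 0²) = √20 ≈ 4.472
cos θ = (m·n)/(|m||n|) = 30/(7.071·4.472) ≈ 0.9487
θ = arccos(0.9487) ≈ 18.43°

18.43°


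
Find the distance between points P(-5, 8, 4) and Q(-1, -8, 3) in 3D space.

d = √[(x₂-x₁)² + (y₂-y₁)² + (z₂-z₁)²]
  = √[4² + (-16)² + (-1)²]
  = √[16 + 256 + 1]
  = √273
  ≈ 16.52

16.52


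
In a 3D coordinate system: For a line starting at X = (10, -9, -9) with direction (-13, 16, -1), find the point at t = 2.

P(t) = X + t·d
  = (10 + (-13)·2, -9 + 16·2, -9 + (-1)·2)
  = (10 - 26, -9 + 32, -9 - 2)
  = (-16, 23, -11)

(-16, 23, -11)


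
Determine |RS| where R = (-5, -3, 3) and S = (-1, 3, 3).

d = √[(x₂-x₁)² + (y₂-y₁)² + (z₂-z₁)²]
  = √[4² + 6² + 0²]
  = √[16 + 36 + 0]
  = √52
  ≈ 7.211

7.211


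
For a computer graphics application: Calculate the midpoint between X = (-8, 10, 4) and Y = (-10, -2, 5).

M = ((x₁+x₂)/2, (y₁+y₂)/2, (z₁+z₂)/2)
  = ((-8 - 10)/2, (10 - 2)/2, (4 + 5)/2)
  = (-18/2, 8/2, 9/2)
  = (-9, 4, 4.5)

(-9, 4, 4.5)


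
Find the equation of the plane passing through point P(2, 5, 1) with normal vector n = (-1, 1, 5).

The plane through P with normal n = (a, b, c) satisfies n·(r - P) = 0,
i.e. ax + by + cz = a·x₀ + b·y₀ + c·z₀.
d = (-1)·2 + 1·5 + 5·1
  = -2 + 5 + 5
  = 8
Equation: -x + y + 5z = 8

-x + y + 5z = 8


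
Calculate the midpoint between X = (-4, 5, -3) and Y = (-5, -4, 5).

M = ((x₁+x₂)/2, (y₁+y₂)/2, (z₁+z₂)/2)
  = ((-4 - 5)/2, (5 - 4)/2, (-3 + 5)/2)
  = (-9/2, 1/2, 2/2)
  = (-4.5, 0.5, 1)

(-4.5, 0.5, 1)


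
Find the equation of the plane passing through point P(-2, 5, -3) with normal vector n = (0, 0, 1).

The plane through P with normal n = (a, b, c) satisfies n·(r - P) = 0,
i.e. ax + by + cz = a·x₀ + b·y₀ + c·z₀.
d = 0·(-2) + 0·5 + 1·(-3)
  = 0 + 0 - 3
  = -3
Equation: z = -3

z = -3


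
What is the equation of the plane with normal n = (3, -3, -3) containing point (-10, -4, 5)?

The plane through P with normal n = (a, b, c) satisfies n·(r - P) = 0,
i.e. ax + by + cz = a·x₀ + b·y₀ + c·z₀.
d = 3·(-10) + (-3)·(-4) + (-3)·5
  = -30 + 12 - 15
  = -33
Equation: 3x - 3y - 3z = -33

3x - 3y - 3z = -33


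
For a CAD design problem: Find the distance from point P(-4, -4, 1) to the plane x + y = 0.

distance = |a·x₀ + b·y₀ + c·z₀ - d| / √(a² + b² + c²)
  = |1·(-4) + 1·(-4) + 0·1 - 0| / √(1² + 1² + 0²)
  = |-4 - 4 + 0 + 0| / √(1 + 1 + 0)
  = |-8| / √2
  = 8 / 1.414
  ≈ 5.657

5.657


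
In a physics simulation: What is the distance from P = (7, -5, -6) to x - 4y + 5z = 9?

distance = |a·x₀ + b·y₀ + c·z₀ - d| / √(a² + b² + c²)
  = |1·7 + (-4)·(-5) + 5·(-6) - 9| / √(1² + (-4)² + 5²)
  = |7 + 20 - 30 - 9| / √(1 + 16 + 25)
  = |-12| / √42
  = 12 / 6.481
  ≈ 1.852

1.852


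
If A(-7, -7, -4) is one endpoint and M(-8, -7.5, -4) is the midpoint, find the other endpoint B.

B = 2M - A
  = (2·(-8) - (-7), 2·(-7.5) - (-7), 2·(-4) - (-4))
  = (-16 + 7, -15 + 7, -8 + 4)
  = (-9, -8, -4)

(-9, -8, -4)


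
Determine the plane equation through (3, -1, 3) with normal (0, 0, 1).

The plane through P with normal n = (a, b, c) satisfies n·(r - P) = 0,
i.e. ax + by + cz = a·x₀ + b·y₀ + c·z₀.
d = 0·3 + 0·(-1) + 1·3
  = 0 + 0 + 3
  = 3
Equation: z = 3

z = 3


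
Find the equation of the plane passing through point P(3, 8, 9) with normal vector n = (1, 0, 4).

The plane through P with normal n = (a, b, c) satisfies n·(r - P) = 0,
i.e. ax + by + cz = a·x₀ + b·y₀ + c·z₀.
d = 1·3 + 0·8 + 4·9
  = 3 + 0 + 36
  = 39
Equation: x + 4z = 39

x + 4z = 39


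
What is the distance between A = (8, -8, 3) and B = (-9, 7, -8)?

d = √[(x₂-x₁)² + (y₂-y₁)² + (z₂-z₁)²]
  = √[(-17)² + 15² + (-11)²]
  = √[289 + 225 + 121]
  = √635
  ≈ 25.2

25.2


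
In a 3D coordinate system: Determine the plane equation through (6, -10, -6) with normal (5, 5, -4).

The plane through P with normal n = (a, b, c) satisfies n·(r - P) = 0,
i.e. ax + by + cz = a·x₀ + b·y₀ + c·z₀.
d = 5·6 + 5·(-10) + (-4)·(-6)
  = 30 - 50 + 24
  = 4
Equation: 5x + 5y - 4z = 4

5x + 5y - 4z = 4


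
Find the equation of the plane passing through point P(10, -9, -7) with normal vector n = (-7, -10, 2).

The plane through P with normal n = (a, b, c) satisfies n·(r - P) = 0,
i.e. ax + by + cz = a·x₀ + b·y₀ + c·z₀.
d = (-7)·10 + (-10)·(-9) + 2·(-7)
  = -70 + 90 - 14
  = 6
Equation: -7x - 10y + 2z = 6

-7x - 10y + 2z = 6


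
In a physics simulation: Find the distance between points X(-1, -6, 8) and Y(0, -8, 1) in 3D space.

d = √[(x₂-x₁)² + (y₂-y₁)² + (z₂-z₁)²]
  = √[1² + (-2)² + (-7)²]
  = √[1 + 4 + 49]
  = √54
  ≈ 7.348

7.348


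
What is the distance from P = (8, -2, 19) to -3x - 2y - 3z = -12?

distance = |a·x₀ + b·y₀ + c·z₀ - d| / √(a² + b² + c²)
  = |(-3)·8 + (-2)·(-2) + (-3)·19 - (-12)| / √((-3)² + (-2)² + (-3)²)
  = |-24 + 4 - 57 + 12| / √(9 + 4 + 9)
  = |-65| / √22
  = 65 / 4.69
  ≈ 13.86

13.86


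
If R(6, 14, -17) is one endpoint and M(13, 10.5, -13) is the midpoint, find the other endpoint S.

S = 2M - R
  = (2·13 - 6, 2·10.5 - 14, 2·(-13) - (-17))
  = (26 - 6, 21 - 14, -26 + 17)
  = (20, 7, -9)

(20, 7, -9)


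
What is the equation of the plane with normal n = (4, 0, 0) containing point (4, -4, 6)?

The plane through P with normal n = (a, b, c) satisfies n·(r - P) = 0,
i.e. ax + by + cz = a·x₀ + b·y₀ + c·z₀.
d = 4·4 + 0·(-4) + 0·6
  = 16 + 0 + 0
  = 16
Equation: 4x = 16

4x = 16


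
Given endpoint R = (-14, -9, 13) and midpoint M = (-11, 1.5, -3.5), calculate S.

S = 2M - R
  = (2·(-11) - (-14), 2·1.5 - (-9), 2·(-3.5) - 13)
  = (-22 + 14, 3 + 9, -7 - 13)
  = (-8, 12, -20)

(-8, 12, -20)


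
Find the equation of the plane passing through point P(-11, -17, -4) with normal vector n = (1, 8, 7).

The plane through P with normal n = (a, b, c) satisfies n·(r - P) = 0,
i.e. ax + by + cz = a·x₀ + b·y₀ + c·z₀.
d = 1·(-11) + 8·(-17) + 7·(-4)
  = -11 - 136 - 28
  = -175
Equation: x + 8y + 7z = -175

x + 8y + 7z = -175


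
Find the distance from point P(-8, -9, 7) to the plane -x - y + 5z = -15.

distance = |a·x₀ + b·y₀ + c·z₀ - d| / √(a² + b² + c²)
  = |(-1)·(-8) + (-1)·(-9) + 5·7 - (-15)| / √((-1)² + (-1)² + 5²)
  = |8 + 9 + 35 + 15| / √(1 + 1 + 25)
  = |67| / √27
  = 67 / 5.196
  ≈ 12.89

12.89


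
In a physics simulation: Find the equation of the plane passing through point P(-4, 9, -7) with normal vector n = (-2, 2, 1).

The plane through P with normal n = (a, b, c) satisfies n·(r - P) = 0,
i.e. ax + by + cz = a·x₀ + b·y₀ + c·z₀.
d = (-2)·(-4) + 2·9 + 1·(-7)
  = 8 + 18 - 7
  = 19
Equation: -2x + 2y + z = 19

-2x + 2y + z = 19


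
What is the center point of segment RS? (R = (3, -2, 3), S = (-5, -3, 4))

M = ((x₁+x₂)/2, (y₁+y₂)/2, (z₁+z₂)/2)
  = ((3 - 5)/2, (-2 - 3)/2, (3 + 4)/2)
  = (-2/2, -5/2, 7/2)
  = (-1, -2.5, 3.5)

(-1, -2.5, 3.5)


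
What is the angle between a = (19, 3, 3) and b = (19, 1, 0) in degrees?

a·b = 19·19 + 3·1 + 3·0 = 361 + 3 + 0 = 364
|a| = √(19² + 3² + 3²) = √379 ≈ 19.47
|b| = √(19² + 1² + 0²) = √362 ≈ 19.03
cos θ = (a·b)/(|a||b|) = 364/(19.47·19.03) ≈ 0.9827
θ = arccos(0.9827) ≈ 10.67°

10.67°


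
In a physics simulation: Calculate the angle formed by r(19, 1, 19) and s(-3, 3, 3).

r·s = 19·(-3) + 1·3 + 19·3 = -57 + 3 + 57 = 3
|r| = √(19² + 1² + 19²) = √723 ≈ 26.89
|s| = √((-3)² + 3² + 3²) = √27 ≈ 5.196
cos θ = (r·s)/(|r||s|) = 3/(26.89·5.196) ≈ 0.02147
θ = arccos(0.02147) ≈ 88.77°

88.77°


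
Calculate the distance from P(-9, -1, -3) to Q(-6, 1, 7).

d = √[(x₂-x₁)² + (y₂-y₁)² + (z₂-z₁)²]
  = √[3² + 2² + 10²]
  = √[9 + 4 + 100]
  = √113
  ≈ 10.63

10.63


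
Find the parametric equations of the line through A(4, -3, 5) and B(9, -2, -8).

Direction vector d = B - A = (9 - 4, -2 + 3, -8 - 5) = (5, 1, -13)
Parametric form r = A + t·d:
x = 4 + 5t, y = -3 + t, z = 5 - 13t

x = 4 + 5t, y = -3 + t, z = 5 - 13t


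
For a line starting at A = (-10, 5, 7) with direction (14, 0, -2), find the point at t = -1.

P(t) = A + t·d
  = (-10 + 14·(-1), 5 + 0·(-1), 7 + (-2)·(-1))
  = (-10 - 14, 5 + 0, 7 + 2)
  = (-24, 5, 9)

(-24, 5, 9)


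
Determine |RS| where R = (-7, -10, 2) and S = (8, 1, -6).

d = √[(x₂-x₁)² + (y₂-y₁)² + (z₂-z₁)²]
  = √[15² + 11² + (-8)²]
  = √[225 + 121 + 64]
  = √410
  ≈ 20.25

20.25


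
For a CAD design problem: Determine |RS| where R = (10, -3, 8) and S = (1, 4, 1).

d = √[(x₂-x₁)² + (y₂-y₁)² + (z₂-z₁)²]
  = √[(-9)² + 7² + (-7)²]
  = √[81 + 49 + 49]
  = √179
  ≈ 13.38

13.38


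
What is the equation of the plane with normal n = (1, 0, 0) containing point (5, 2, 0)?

The plane through P with normal n = (a, b, c) satisfies n·(r - P) = 0,
i.e. ax + by + cz = a·x₀ + b·y₀ + c·z₀.
d = 1·5 + 0·2 + 0·0
  = 5 + 0 + 0
  = 5
Equation: x = 5

x = 5


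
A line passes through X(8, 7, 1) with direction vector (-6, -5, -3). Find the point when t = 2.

P(t) = X + t·d
  = (8 + (-6)·2, 7 + (-5)·2, 1 + (-3)·2)
  = (8 - 12, 7 - 10, 1 - 6)
  = (-4, -3, -5)

(-4, -3, -5)


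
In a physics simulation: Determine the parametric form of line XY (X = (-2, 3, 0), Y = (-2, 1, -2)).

Direction vector d = Y - X = (-2 + 2, 1 - 3, -2 + 0) = (0, -2, -2)
Parametric form r = X + t·d:
x = -2, y = 3 - 2t, z = 0 - 2t

x = -2, y = 3 - 2t, z = 0 - 2t


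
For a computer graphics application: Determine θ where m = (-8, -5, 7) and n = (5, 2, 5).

m·n = (-8)·5 + (-5)·2 + 7·5 = -40 - 10 + 35 = -15
|m| = √((-8)² + (-5)² + 7²) = √138 ≈ 11.75
|n| = √(5² + 2² + 5²) = √54 ≈ 7.348
cos θ = (m·n)/(|m||n|) = -15/(11.75·7.348) ≈ -0.1738
θ = arccos(-0.1738) ≈ 100°

100°


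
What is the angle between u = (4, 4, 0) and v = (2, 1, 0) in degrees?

u·v = 4·2 + 4·1 + 0·0 = 8 + 4 + 0 = 12
|u| = √(4² + 4² + 0²) = √32 ≈ 5.657
|v| = √(2² + 1² + 0²) = √5 ≈ 2.236
cos θ = (u·v)/(|u||v|) = 12/(5.657·2.236) ≈ 0.9487
θ = arccos(0.9487) ≈ 18.43°

18.43°


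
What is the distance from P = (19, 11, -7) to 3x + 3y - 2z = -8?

distance = |a·x₀ + b·y₀ + c·z₀ - d| / √(a² + b² + c²)
  = |3·19 + 3·11 + (-2)·(-7) - (-8)| / √(3² + 3² + (-2)²)
  = |57 + 33 + 14 + 8| / √(9 + 9 + 4)
  = |112| / √22
  = 112 / 4.69
  ≈ 23.88

23.88


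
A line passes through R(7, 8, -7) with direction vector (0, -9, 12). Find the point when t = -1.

P(t) = R + t·d
  = (7 + 0·(-1), 8 + (-9)·(-1), -7 + 12·(-1))
  = (7 + 0, 8 + 9, -7 - 12)
  = (7, 17, -19)

(7, 17, -19)


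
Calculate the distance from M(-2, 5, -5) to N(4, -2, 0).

d = √[(x₂-x₁)² + (y₂-y₁)² + (z₂-z₁)²]
  = √[6² + (-7)² + 5²]
  = √[36 + 49 + 25]
  = √110
  ≈ 10.49

10.49


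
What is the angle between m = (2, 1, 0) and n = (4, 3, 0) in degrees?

m·n = 2·4 + 1·3 + 0·0 = 8 + 3 + 0 = 11
|m| = √(2² + 1² + 0²) = √5 ≈ 2.236
|n| = √(4² + 3² + 0²) = √25 ≈ 5
cos θ = (m·n)/(|m||n|) = 11/(2.236·5) ≈ 0.9839
θ = arccos(0.9839) ≈ 10.3°

10.3°


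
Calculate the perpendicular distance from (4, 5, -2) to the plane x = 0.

distance = |a·x₀ + b·y₀ + c·z₀ - d| / √(a² + b² + c²)
  = |1·4 + 0·5 + 0·(-2) - 0| / √(1² + 0² + 0²)
  = |4 + 0 + 0 + 0| / √(1 + 0 + 0)
  = |4| / √1
  = 4 / 1
  ≈ 4

4


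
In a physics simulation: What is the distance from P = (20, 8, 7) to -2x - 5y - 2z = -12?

distance = |a·x₀ + b·y₀ + c·z₀ - d| / √(a² + b² + c²)
  = |(-2)·20 + (-5)·8 + (-2)·7 - (-12)| / √((-2)² + (-5)² + (-2)²)
  = |-40 - 40 - 14 + 12| / √(4 + 25 + 4)
  = |-82| / √33
  = 82 / 5.745
  ≈ 14.27

14.27


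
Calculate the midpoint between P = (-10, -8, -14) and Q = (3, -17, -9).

M = ((x₁+x₂)/2, (y₁+y₂)/2, (z₁+z₂)/2)
  = ((-10 + 3)/2, (-8 - 17)/2, (-14 - 9)/2)
  = (-7/2, -25/2, -23/2)
  = (-3.5, -12.5, -11.5)

(-3.5, -12.5, -11.5)


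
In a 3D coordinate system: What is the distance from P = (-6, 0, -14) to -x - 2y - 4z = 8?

distance = |a·x₀ + b·y₀ + c·z₀ - d| / √(a² + b² + c²)
  = |(-1)·(-6) + (-2)·0 + (-4)·(-14) - 8| / √((-1)² + (-2)² + (-4)²)
  = |6 + 0 + 56 - 8| / √(1 + 4 + 16)
  = |54| / √21
  = 54 / 4.583
  ≈ 11.78

11.78


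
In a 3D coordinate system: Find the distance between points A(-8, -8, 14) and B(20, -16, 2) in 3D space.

d = √[(x₂-x₁)² + (y₂-y₁)² + (z₂-z₁)²]
  = √[28² + (-8)² + (-12)²]
  = √[784 + 64 + 144]
  = √992
  ≈ 31.5

31.5


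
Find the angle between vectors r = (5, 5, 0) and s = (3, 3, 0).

r·s = 5·3 + 5·3 + 0·0 = 15 + 15 + 0 = 30
|r| = √(5² + 5² + 0²) = √50 ≈ 7.071
|s| = √(3² + 3² + 0²) = √18 ≈ 4.243
cos θ = (r·s)/(|r||s|) = 30/(7.071·4.243) ≈ 1
θ = arccos(1) ≈ 0°

0°


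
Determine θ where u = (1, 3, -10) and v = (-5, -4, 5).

u·v = 1·(-5) + 3·(-4) + (-10)·5 = -5 - 12 - 50 = -67
|u| = √(1² + 3² + (-10)²) = √110 ≈ 10.49
|v| = √((-5)² + (-4)² + 5²) = √66 ≈ 8.124
cos θ = (u·v)/(|u||v|) = -67/(10.49·8.124) ≈ -0.7863
θ = arccos(-0.7863) ≈ 141.8°

141.8°


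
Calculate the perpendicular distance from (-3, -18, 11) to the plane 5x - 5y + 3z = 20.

distance = |a·x₀ + b·y₀ + c·z₀ - d| / √(a² + b² + c²)
  = |5·(-3) + (-5)·(-18) + 3·11 - 20| / √(5² + (-5)² + 3²)
  = |-15 + 90 + 33 - 20| / √(25 + 25 + 9)
  = |88| / √59
  = 88 / 7.681
  ≈ 11.46

11.46


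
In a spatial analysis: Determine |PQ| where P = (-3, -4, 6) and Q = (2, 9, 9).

d = √[(x₂-x₁)² + (y₂-y₁)² + (z₂-z₁)²]
  = √[5² + 13² + 3²]
  = √[25 + 169 + 9]
  = √203
  ≈ 14.25

14.25


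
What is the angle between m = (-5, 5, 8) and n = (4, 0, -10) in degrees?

m·n = (-5)·4 + 5·0 + 8·(-10) = -20 + 0 - 80 = -100
|m| = √((-5)² + 5² + 8²) = √114 ≈ 10.68
|n| = √(4² + 0² + (-10)²) = √116 ≈ 10.77
cos θ = (m·n)/(|m||n|) = -100/(10.68·10.77) ≈ -0.8696
θ = arccos(-0.8696) ≈ 150.4°

150.4°


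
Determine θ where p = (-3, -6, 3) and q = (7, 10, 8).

p·q = (-3)·7 + (-6)·10 + 3·8 = -21 - 60 + 24 = -57
|p| = √((-3)² + (-6)² + 3²) = √54 ≈ 7.348
|q| = √(7² + 10² + 8²) = √213 ≈ 14.59
cos θ = (p·q)/(|p||q|) = -57/(7.348·14.59) ≈ -0.5315
θ = arccos(-0.5315) ≈ 122.1°

122.1°


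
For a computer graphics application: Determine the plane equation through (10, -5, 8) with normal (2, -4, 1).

The plane through P with normal n = (a, b, c) satisfies n·(r - P) = 0,
i.e. ax + by + cz = a·x₀ + b·y₀ + c·z₀.
d = 2·10 + (-4)·(-5) + 1·8
  = 20 + 20 + 8
  = 48
Equation: 2x - 4y + z = 48

2x - 4y + z = 48


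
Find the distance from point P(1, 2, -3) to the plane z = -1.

distance = |a·x₀ + b·y₀ + c·z₀ - d| / √(a² + b² + c²)
  = |0·1 + 0·2 + 1·(-3) - (-1)| / √(0² + 0² + 1²)
  = |0 + 0 - 3 + 1| / √(0 + 0 + 1)
  = |-2| / √1
  = 2 / 1
  ≈ 2

2


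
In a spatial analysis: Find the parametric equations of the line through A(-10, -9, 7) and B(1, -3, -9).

Direction vector d = B - A = (1 + 10, -3 + 9, -9 - 7) = (11, 6, -16)
Parametric form r = A + t·d:
x = -10 + 11t, y = -9 + 6t, z = 7 - 16t

x = -10 + 11t, y = -9 + 6t, z = 7 - 16t


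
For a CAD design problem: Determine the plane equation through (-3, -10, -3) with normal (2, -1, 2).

The plane through P with normal n = (a, b, c) satisfies n·(r - P) = 0,
i.e. ax + by + cz = a·x₀ + b·y₀ + c·z₀.
d = 2·(-3) + (-1)·(-10) + 2·(-3)
  = -6 + 10 - 6
  = -2
Equation: 2x - y + 2z = -2

2x - y + 2z = -2


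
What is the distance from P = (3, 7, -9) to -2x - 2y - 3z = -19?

distance = |a·x₀ + b·y₀ + c·z₀ - d| / √(a² + b² + c²)
  = |(-2)·3 + (-2)·7 + (-3)·(-9) - (-19)| / √((-2)² + (-2)² + (-3)²)
  = |-6 - 14 + 27 + 19| / √(4 + 4 + 9)
  = |26| / √17
  = 26 / 4.123
  ≈ 6.306

6.306


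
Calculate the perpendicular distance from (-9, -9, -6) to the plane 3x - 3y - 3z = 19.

distance = |a·x₀ + b·y₀ + c·z₀ - d| / √(a² + b² + c²)
  = |3·(-9) + (-3)·(-9) + (-3)·(-6) - 19| / √(3² + (-3)² + (-3)²)
  = |-27 + 27 + 18 - 19| / √(9 + 9 + 9)
  = |-1| / √27
  = 1 / 5.196
  ≈ 0.1925

0.1925


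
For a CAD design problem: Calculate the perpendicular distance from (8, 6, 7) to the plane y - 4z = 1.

distance = |a·x₀ + b·y₀ + c·z₀ - d| / √(a² + b² + c²)
  = |0·8 + 1·6 + (-4)·7 - 1| / √(0² + 1² + (-4)²)
  = |0 + 6 - 28 - 1| / √(0 + 1 + 16)
  = |-23| / √17
  = 23 / 4.123
  ≈ 5.578

5.578


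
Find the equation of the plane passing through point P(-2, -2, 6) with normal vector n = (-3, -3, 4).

The plane through P with normal n = (a, b, c) satisfies n·(r - P) = 0,
i.e. ax + by + cz = a·x₀ + b·y₀ + c·z₀.
d = (-3)·(-2) + (-3)·(-2) + 4·6
  = 6 + 6 + 24
  = 36
Equation: -3x - 3y + 4z = 36

-3x - 3y + 4z = 36
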